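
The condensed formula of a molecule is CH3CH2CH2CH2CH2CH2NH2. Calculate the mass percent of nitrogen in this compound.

13.84%

Atom tally by fragment:
  CH3 → C:1 H:3
  CH2 → C:1 H:2
  CH2 → C:1 H:2
  CH2 → C:1 H:2
  CH2 → C:1 H:2
  CH2NH2 → C:1 H:4 N:1
Element totals:
  C: 6
  H: 15
  N: 1
Molecular formula: C6H15N.
Molar mass = 101.193 g/mol.
Mass from N: 1 × 14.007 = 14.007 g/mol.
%N = 14.007 / 101.193 × 100 = 13.84%.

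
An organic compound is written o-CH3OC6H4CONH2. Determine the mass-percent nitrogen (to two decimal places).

9.27%

Atom tally by fragment:
  benzene ring core → C:6 H:6
  (− 2 ring H displaced by substituents)
  + OCH3 → C:1 H:3 O:1
  + CONH2 → C:1 H:2 O:1 N:1
Element totals:
  C: 8
  H: 9
  N: 1
  O: 2
Molecular formula: C8H9NO2.
Molar mass = 151.165 g/mol.
Mass from N: 1 × 14.007 = 14.007 g/mol.
%N = 14.007 / 151.165 × 100 = 9.27%.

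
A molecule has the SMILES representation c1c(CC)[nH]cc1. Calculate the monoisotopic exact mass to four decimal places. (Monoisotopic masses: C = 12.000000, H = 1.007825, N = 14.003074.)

95.0735

Atom tally by fragment:
  pyrrole ring core → C:4 H:5 N:1
  (− 1 ring H displaced by substituents)
  + C2H5 → C:2 H:5
Element totals:
  C: 6
  H: 9
  N: 1
Molecular formula: C6H9N.
  M = 6(12.0) + 9(1.007825) + 14.003074
    = 72.000000 + 9.070425 + 14.003074 = 95.073499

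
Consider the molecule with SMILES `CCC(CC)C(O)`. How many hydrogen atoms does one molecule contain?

14

Atom tally by fragment:
  CH3 → C:1 H:3
  CH2 → C:1 H:2
  CH(C2H5) → C:3 H:6
  CH2OH → C:1 H:3 O:1
Element totals:
  C: 6
  H: 14
  O: 1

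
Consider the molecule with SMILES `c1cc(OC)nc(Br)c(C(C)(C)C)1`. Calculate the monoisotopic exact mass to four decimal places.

Atom tally by fragment:
  pyridine ring core → C:5 H:5 N:1
  (− 3 ring H displaced by substituents)
  + OCH3 → C:1 H:3 O:1
  + Br → Br:1
  + C(CH3)3 → C:4 H:9
Element totals:
  C: 10
  H: 14
  Br: 1
  N: 1
  O: 1
Molecular formula: C10H14BrNO.
  M = 10(12.0) + 14(1.007825) + 78.918338 + 14.003074 + 15.994915
    = 120.000000 + 14.109550 + 78.918338 + 14.003074 + 15.994915 = 243.025877

243.0259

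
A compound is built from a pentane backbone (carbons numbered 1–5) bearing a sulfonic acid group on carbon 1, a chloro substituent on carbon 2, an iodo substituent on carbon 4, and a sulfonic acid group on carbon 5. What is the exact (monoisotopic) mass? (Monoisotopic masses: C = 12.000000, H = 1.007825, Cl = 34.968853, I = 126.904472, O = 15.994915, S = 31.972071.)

391.8652

Atom tally by fragment:
  HO3SCH2 → C:1 H:3 S:1 O:3
  CH(Cl) → C:1 H:1 Cl:1
  CH2 → C:1 H:2
  CH(I) → C:1 H:1 I:1
  CH2SO3H → C:1 H:3 S:1 O:3
Element totals:
  C: 5
  H: 10
  Cl: 1
  I: 1
  O: 6
  S: 2
Molecular formula: C5H10ClIO6S2.
  M = 5(12.0) + 10(1.007825) + 34.968853 + 126.904472 + 6(15.994915) + 2(31.972071)
    = 60.000000 + 10.078250 + 34.968853 + 126.904472 + 95.969490 + 63.944142 = 391.865207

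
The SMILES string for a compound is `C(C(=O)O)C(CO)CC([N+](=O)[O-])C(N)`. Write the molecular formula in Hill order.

C7H14N2O5

Atom tally by fragment:
  HOOCCH2 → C:2 H:3 O:2
  CH(CH2OH) → C:2 H:4 O:1
  CH2 → C:1 H:2
  CH(NO2) → C:1 H:1 N:1 O:2
  CH2NH2 → C:1 H:4 N:1
Element totals:
  C: 7
  H: 14
  N: 2
  O: 5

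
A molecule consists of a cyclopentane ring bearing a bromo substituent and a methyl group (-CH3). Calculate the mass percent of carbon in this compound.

44.20%

Atom tally by fragment:
  cyclopentane ring core → C:5 H:10
  (− 2 ring H displaced by substituents)
  + Br → Br:1
  + CH3 → C:1 H:3
Element totals:
  C: 6
  H: 11
  Br: 1
Molecular formula: C6H11Br.
Molar mass = 163.058 g/mol.
Mass from C: 6 × 12.011 = 72.066 g/mol.
%C = 72.066 / 163.058 × 100 = 44.20%.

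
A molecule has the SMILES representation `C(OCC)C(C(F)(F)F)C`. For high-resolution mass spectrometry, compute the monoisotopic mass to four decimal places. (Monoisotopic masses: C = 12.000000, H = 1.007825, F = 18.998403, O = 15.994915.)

156.0762

Atom tally by fragment:
  C2H5OCH2 → C:3 H:7 O:1
  CH(CF3) → C:2 H:1 F:3
  CH3 → C:1 H:3
Element totals:
  C: 6
  H: 11
  F: 3
  O: 1
Molecular formula: C6H11F3O.
  M = 6(12.0) + 11(1.007825) + 3(18.998403) + 15.994915
    = 72.000000 + 11.086075 + 56.995209 + 15.994915 = 156.076199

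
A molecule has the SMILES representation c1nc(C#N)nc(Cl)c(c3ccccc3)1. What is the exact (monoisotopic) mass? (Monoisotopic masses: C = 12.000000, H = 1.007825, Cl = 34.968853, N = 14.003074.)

Atom tally by fragment:
  pyrimidine ring core → C:4 H:4 N:2
  (− 3 ring H displaced by substituents)
  + CN → C:1 N:1
  + Cl → Cl:1
  + C6H5 → C:6 H:5
Element totals:
  C: 11
  H: 6
  Cl: 1
  N: 3
Molecular formula: C11H6ClN3.
  M = 11(12.0) + 6(1.007825) + 34.968853 + 3(14.003074)
    = 132.000000 + 6.046950 + 34.968853 + 42.009222 = 215.025025

215.0250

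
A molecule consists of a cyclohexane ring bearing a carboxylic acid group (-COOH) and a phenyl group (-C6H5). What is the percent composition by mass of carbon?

76.44%

Atom tally by fragment:
  cyclohexane ring core → C:6 H:12
  (− 2 ring H displaced by substituents)
  + COOH → C:1 H:1 O:2
  + C6H5 → C:6 H:5
Element totals:
  C: 13
  H: 16
  O: 2
Molecular formula: C13H16O2.
Molar mass = 204.269 g/mol.
Mass from C: 13 × 12.011 = 156.143 g/mol.
%C = 156.143 / 204.269 × 100 = 76.44%.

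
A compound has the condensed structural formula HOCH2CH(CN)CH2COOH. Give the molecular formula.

Atom tally by fragment:
  HOCH2 → C:1 H:3 O:1
  CH(CN) → C:2 H:1 N:1
  CH2COOH → C:2 H:3 O:2
Element totals:
  C: 5
  H: 7
  N: 1
  O: 3

C5H7NO3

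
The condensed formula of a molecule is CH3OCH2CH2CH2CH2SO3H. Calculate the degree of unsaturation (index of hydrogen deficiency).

0

Element totals:
  C: 5
  H: 12
  O: 4
  S: 1
Molecular formula: C5H12O4S.
DoU = (2C + 2 + N − H − X) / 2 = (2·5 + 2 + 0 − 12 − 0) / 2 = 0.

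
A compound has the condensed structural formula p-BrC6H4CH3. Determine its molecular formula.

Element totals:
  C: 7
  H: 7
  Br: 1

C7H7Br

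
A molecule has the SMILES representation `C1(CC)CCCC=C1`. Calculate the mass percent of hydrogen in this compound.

12.81%

Atom tally by fragment:
  cyclohexene ring core → C:6 H:10
  (− 1 ring H displaced by substituents)
  + C2H5 → C:2 H:5
Element totals:
  C: 8
  H: 14
Molecular formula: C8H14.
Molar mass = 110.200 g/mol.
Mass from H: 14 × 1.008 = 14.112 g/mol.
%H = 14.112 / 110.200 × 100 = 12.81%.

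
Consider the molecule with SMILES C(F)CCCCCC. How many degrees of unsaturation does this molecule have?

Atom tally by fragment:
  FCH2 → C:1 H:2 F:1
  CH2 → C:1 H:2
  CH2 → C:1 H:2
  CH2 → C:1 H:2
  CH2 → C:1 H:2
  CH2 → C:1 H:2
  CH3 → C:1 H:3
Element totals:
  C: 7
  H: 15
  F: 1
Molecular formula: C7H15F.
DoU = (2C + 2 + N − H − X) / 2 = (2·7 + 2 + 0 − 15 − 1) / 2 = 0.

0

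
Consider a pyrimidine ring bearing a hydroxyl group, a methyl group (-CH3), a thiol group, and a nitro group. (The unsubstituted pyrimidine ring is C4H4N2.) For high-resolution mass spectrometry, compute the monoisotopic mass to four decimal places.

187.0052

Atom tally by fragment:
  pyrimidine ring core → C:4 H:4 N:2
  (− 4 ring H displaced by substituents)
  + OH → O:1 H:1
  + CH3 → C:1 H:3
  + SH → S:1 H:1
  + NO2 → N:1 O:2
Element totals:
  C: 5
  H: 5
  N: 3
  O: 3
  S: 1
Molecular formula: C5H5N3O3S.
  M = 5(12.0) + 5(1.007825) + 3(14.003074) + 3(15.994915) + 31.972071
    = 60.000000 + 5.039125 + 42.009222 + 47.984745 + 31.972071 = 187.005163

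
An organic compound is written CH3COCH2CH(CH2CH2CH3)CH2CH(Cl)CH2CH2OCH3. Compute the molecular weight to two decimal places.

Element totals:
  C: 12
  H: 23
  Cl: 1
  O: 2
Molecular formula: C12H23ClO2.
  M = 12(12.011) + 23(1.008) + 35.45 + 2(15.999)
    = 144.132 + 23.184 + 35.450 + 31.998 = 234.764

234.76 g/mol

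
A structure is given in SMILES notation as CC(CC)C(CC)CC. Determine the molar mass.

Atom tally by fragment:
  CH3 → C:1 H:3
  CH(C2H5) → C:3 H:6
  CH(C2H5) → C:3 H:6
  CH2 → C:1 H:2
  CH3 → C:1 H:3
Element totals:
  C: 9
  H: 20
Molecular formula: C9H20.
  M = 9(12.011) + 20(1.008)
    = 108.099 + 20.160 = 128.259

128.26 g/mol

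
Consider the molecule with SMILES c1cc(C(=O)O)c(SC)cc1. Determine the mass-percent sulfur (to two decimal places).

19.06%

Atom tally by fragment:
  benzene ring core → C:6 H:6
  (− 2 ring H displaced by substituents)
  + COOH → C:1 H:1 O:2
  + SCH3 → C:1 H:3 S:1
Element totals:
  C: 8
  H: 8
  O: 2
  S: 1
Molecular formula: C8H8O2S.
Molar mass = 168.210 g/mol.
Mass from S: 1 × 32.06 = 32.060 g/mol.
%S = 32.060 / 168.210 × 100 = 19.06%.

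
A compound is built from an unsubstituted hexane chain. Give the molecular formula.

Atom tally by fragment:
  CH3 → C:1 H:3
  CH2 → C:1 H:2
  CH2 → C:1 H:2
  CH2 → C:1 H:2
  CH2 → C:1 H:2
  CH3 → C:1 H:3
Element totals:
  C: 6
  H: 14

C6H14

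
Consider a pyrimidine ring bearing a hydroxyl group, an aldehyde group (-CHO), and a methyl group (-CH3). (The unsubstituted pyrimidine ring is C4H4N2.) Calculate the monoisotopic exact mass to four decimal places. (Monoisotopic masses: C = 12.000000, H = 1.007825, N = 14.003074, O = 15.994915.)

Atom tally by fragment:
  pyrimidine ring core → C:4 H:4 N:2
  (− 3 ring H displaced by substituents)
  + OH → O:1 H:1
  + CHO → C:1 H:1 O:1
  + CH3 → C:1 H:3
Element totals:
  C: 6
  H: 6
  N: 2
  O: 2
Molecular formula: C6H6N2O2.
  M = 6(12.0) + 6(1.007825) + 2(14.003074) + 2(15.994915)
    = 72.000000 + 6.046950 + 28.006148 + 31.989830 = 138.042928

138.0429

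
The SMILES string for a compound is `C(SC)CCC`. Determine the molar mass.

Atom tally by fragment:
  CH3SCH2 → C:2 H:5 S:1
  CH2 → C:1 H:2
  CH2 → C:1 H:2
  CH3 → C:1 H:3
Element totals:
  C: 5
  H: 12
  S: 1
Molecular formula: C5H12S.
  M = 5(12.011) + 12(1.008) + 32.06
    = 60.055 + 12.096 + 32.060 = 104.211

104.21 g/mol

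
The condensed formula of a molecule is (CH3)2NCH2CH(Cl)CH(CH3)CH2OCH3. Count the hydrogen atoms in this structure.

Atom tally by fragment:
  (CH3)2NCH2 → C:3 H:8 N:1
  CH(Cl) → C:1 H:1 Cl:1
  CH(CH3) → C:2 H:4
  CH2OCH3 → C:2 H:5 O:1
Element totals:
  C: 8
  H: 18
  Cl: 1
  N: 1
  O: 1

18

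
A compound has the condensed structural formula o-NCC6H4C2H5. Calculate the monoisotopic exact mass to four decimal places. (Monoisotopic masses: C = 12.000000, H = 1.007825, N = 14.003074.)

131.0735

Atom tally by fragment:
  benzene ring core → C:6 H:6
  (− 2 ring H displaced by substituents)
  + CN → C:1 N:1
  + C2H5 → C:2 H:5
Element totals:
  C: 9
  H: 9
  N: 1
Molecular formula: C9H9N.
  M = 9(12.0) + 9(1.007825) + 14.003074
    = 108.000000 + 9.070425 + 14.003074 = 131.073499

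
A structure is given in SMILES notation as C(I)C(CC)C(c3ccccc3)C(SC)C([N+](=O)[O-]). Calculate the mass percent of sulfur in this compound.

8.15%

Atom tally by fragment:
  ICH2 → C:1 H:2 I:1
  CH(C2H5) → C:3 H:6
  CH(C6H5) → C:7 H:6
  CH(SCH3) → C:2 H:4 S:1
  CH2NO2 → C:1 H:2 N:1 O:2
Element totals:
  C: 14
  H: 20
  I: 1
  N: 1
  O: 2
  S: 1
Molecular formula: C14H20INO2S.
Molar mass = 393.283 g/mol.
Mass from S: 1 × 32.06 = 32.060 g/mol.
%S = 32.060 / 393.283 × 100 = 8.15%.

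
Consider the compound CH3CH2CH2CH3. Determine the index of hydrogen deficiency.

0

Element totals:
  C: 4
  H: 10
Molecular formula: C4H10.
DoU = (2C + 2 + N − H − X) / 2 = (2·4 + 2 + 0 − 10 − 0) / 2 = 0.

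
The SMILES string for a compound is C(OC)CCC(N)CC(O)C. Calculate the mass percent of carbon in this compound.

59.59%

Atom tally by fragment:
  CH3OCH2 → C:2 H:5 O:1
  CH2 → C:1 H:2
  CH2 → C:1 H:2
  CH(NH2) → C:1 H:3 N:1
  CH2 → C:1 H:2
  CH(OH) → C:1 H:2 O:1
  CH3 → C:1 H:3
Element totals:
  C: 8
  H: 19
  N: 1
  O: 2
Molecular formula: C8H19NO2.
Molar mass = 161.245 g/mol.
Mass from C: 8 × 12.011 = 96.088 g/mol.
%C = 96.088 / 161.245 × 100 = 59.59%.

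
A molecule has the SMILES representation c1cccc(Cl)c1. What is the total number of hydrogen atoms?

Atom tally by fragment:
  benzene ring core → C:6 H:6
  (− 1 ring H displaced by substituents)
  + Cl → Cl:1
Element totals:
  C: 6
  H: 5
  Cl: 1

5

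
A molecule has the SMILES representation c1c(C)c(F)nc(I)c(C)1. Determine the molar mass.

Atom tally by fragment:
  pyridine ring core → C:5 H:5 N:1
  (− 4 ring H displaced by substituents)
  + CH3 → C:1 H:3
  + F → F:1
  + I → I:1
  + CH3 → C:1 H:3
Element totals:
  C: 7
  H: 7
  F: 1
  I: 1
  N: 1
Molecular formula: C7H7FIN.
  M = 7(12.011) + 7(1.008) + 18.998 + 126.904 + 14.007
    = 84.077 + 7.056 + 18.998 + 126.904 + 14.007 = 251.042

251.04 g/mol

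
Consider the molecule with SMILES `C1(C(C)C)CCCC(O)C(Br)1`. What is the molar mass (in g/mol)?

221.14 g/mol

Atom tally by fragment:
  cyclohexane ring core → C:6 H:12
  (− 3 ring H displaced by substituents)
  + CH(CH3)2 → C:3 H:7
  + OH → O:1 H:1
  + Br → Br:1
Element totals:
  C: 9
  H: 17
  Br: 1
  O: 1
Molecular formula: C9H17BrO.
  M = 9(12.011) + 17(1.008) + 79.904 + 15.999
    = 108.099 + 17.136 + 79.904 + 15.999 = 221.138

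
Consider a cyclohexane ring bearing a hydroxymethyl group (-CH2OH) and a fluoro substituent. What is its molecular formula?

C7H13FO

Atom tally by fragment:
  cyclohexane ring core → C:6 H:12
  (− 2 ring H displaced by substituents)
  + CH2OH → C:1 H:3 O:1
  + F → F:1
Element totals:
  C: 7
  H: 13
  F: 1
  O: 1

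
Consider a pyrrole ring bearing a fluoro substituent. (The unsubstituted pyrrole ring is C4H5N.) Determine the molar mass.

85.08 g/mol

Atom tally by fragment:
  pyrrole ring core → C:4 H:5 N:1
  (− 1 ring H displaced by substituents)
  + F → F:1
Element totals:
  C: 4
  H: 4
  F: 1
  N: 1
Molecular formula: C4H4FN.
  M = 4(12.011) + 4(1.008) + 18.998 + 14.007
    = 48.044 + 4.032 + 18.998 + 14.007 = 85.081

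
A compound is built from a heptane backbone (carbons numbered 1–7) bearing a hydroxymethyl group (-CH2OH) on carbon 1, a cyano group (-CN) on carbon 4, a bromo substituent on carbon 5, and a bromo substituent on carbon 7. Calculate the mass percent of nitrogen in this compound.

Atom tally by fragment:
  HOCH2CH2 → C:2 H:5 O:1
  CH2 → C:1 H:2
  CH2 → C:1 H:2
  CH(CN) → C:2 H:1 N:1
  CH(Br) → C:1 H:1 Br:1
  CH2 → C:1 H:2
  CH2Br → C:1 H:2 Br:1
Element totals:
  C: 9
  H: 15
  Br: 2
  N: 1
  O: 1
Molecular formula: C9H15Br2NO.
Molar mass = 313.033 g/mol.
Mass from N: 1 × 14.007 = 14.007 g/mol.
%N = 14.007 / 313.033 × 100 = 4.47%.

4.47%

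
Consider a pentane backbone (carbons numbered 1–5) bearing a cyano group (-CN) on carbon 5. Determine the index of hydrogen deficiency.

Atom tally by fragment:
  CH3 → C:1 H:3
  CH2 → C:1 H:2
  CH2 → C:1 H:2
  CH2 → C:1 H:2
  CH2CN → C:2 H:2 N:1
Element totals:
  C: 6
  H: 11
  N: 1
Molecular formula: C6H11N.
DoU = (2C + 2 + N − H − X) / 2 = (2·6 + 2 + 1 − 11 − 0) / 2 = 2.

2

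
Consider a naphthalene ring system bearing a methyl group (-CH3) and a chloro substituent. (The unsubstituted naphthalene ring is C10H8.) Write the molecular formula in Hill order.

Atom tally by fragment:
  naphthalene ring system core → C:10 H:8
  (− 2 ring H displaced by substituents)
  + CH3 → C:1 H:3
  + Cl → Cl:1
Element totals:
  C: 11
  H: 9
  Cl: 1

C11H9Cl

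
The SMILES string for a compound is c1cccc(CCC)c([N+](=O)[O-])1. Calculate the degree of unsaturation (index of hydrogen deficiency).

Atom tally by fragment:
  benzene ring core → C:6 H:6
  (− 2 ring H displaced by substituents)
  + CH2CH2CH3 → C:3 H:7
  + NO2 → N:1 O:2
Element totals:
  C: 9
  H: 11
  N: 1
  O: 2
Molecular formula: C9H11NO2.
DoU = (2C + 2 + N − H − X) / 2 = (2·9 + 2 + 1 − 11 − 0) / 2 = 5.

5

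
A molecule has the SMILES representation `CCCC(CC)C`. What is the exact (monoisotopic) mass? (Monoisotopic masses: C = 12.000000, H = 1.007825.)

Atom tally by fragment:
  CH3 → C:1 H:3
  CH2 → C:1 H:2
  CH2 → C:1 H:2
  CH(C2H5) → C:3 H:6
  CH3 → C:1 H:3
Element totals:
  C: 7
  H: 16
Molecular formula: C7H16.
  M = 7(12.0) + 16(1.007825)
    = 84.000000 + 16.125200 = 100.125200

100.1252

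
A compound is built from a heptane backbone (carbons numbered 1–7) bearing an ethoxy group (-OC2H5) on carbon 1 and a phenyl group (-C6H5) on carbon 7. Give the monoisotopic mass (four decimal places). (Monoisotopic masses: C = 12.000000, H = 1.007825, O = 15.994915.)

Atom tally by fragment:
  C2H5OCH2 → C:3 H:7 O:1
  CH2 → C:1 H:2
  CH2 → C:1 H:2
  CH2 → C:1 H:2
  CH2 → C:1 H:2
  CH2 → C:1 H:2
  CH2C6H5 → C:7 H:7
Element totals:
  C: 15
  H: 24
  O: 1
Molecular formula: C15H24O.
  M = 15(12.0) + 24(1.007825) + 15.994915
    = 180.000000 + 24.187800 + 15.994915 = 220.182715

220.1827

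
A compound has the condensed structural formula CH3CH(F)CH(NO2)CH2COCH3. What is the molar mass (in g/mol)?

Atom tally by fragment:
  CH3 → C:1 H:3
  CH(F) → C:1 H:1 F:1
  CH(NO2) → C:1 H:1 N:1 O:2
  CH2COCH3 → C:3 H:5 O:1
Element totals:
  C: 6
  H: 10
  F: 1
  N: 1
  O: 3
Molecular formula: C6H10FNO3.
  M = 6(12.011) + 10(1.008) + 18.998 + 14.007 + 3(15.999)
    = 72.066 + 10.080 + 18.998 + 14.007 + 47.997 = 163.148

163.15 g/mol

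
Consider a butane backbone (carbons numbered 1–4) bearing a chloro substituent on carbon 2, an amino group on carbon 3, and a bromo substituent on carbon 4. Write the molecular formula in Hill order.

C4H9BrClN

Atom tally by fragment:
  CH3 → C:1 H:3
  CH(Cl) → C:1 H:1 Cl:1
  CH(NH2) → C:1 H:3 N:1
  CH2Br → C:1 H:2 Br:1
Element totals:
  C: 4
  H: 9
  Br: 1
  Cl: 1
  N: 1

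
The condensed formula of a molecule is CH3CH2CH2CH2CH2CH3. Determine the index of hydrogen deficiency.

Element totals:
  C: 6
  H: 14
Molecular formula: C6H14.
DoU = (2C + 2 + N − H − X) / 2 = (2·6 + 2 + 0 − 14 − 0) / 2 = 0.

0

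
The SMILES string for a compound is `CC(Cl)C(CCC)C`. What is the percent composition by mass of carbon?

62.44%

Atom tally by fragment:
  CH3 → C:1 H:3
  CH(Cl) → C:1 H:1 Cl:1
  CH(CH2CH2CH3) → C:4 H:8
  CH3 → C:1 H:3
Element totals:
  C: 7
  H: 15
  Cl: 1
Molecular formula: C7H15Cl.
Molar mass = 134.647 g/mol.
Mass from C: 7 × 12.011 = 84.077 g/mol.
%C = 84.077 / 134.647 × 100 = 62.44%.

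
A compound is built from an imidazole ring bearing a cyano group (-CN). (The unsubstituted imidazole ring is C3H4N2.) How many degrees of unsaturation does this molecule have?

Atom tally by fragment:
  imidazole ring core → C:3 H:4 N:2
  (− 1 ring H displaced by substituents)
  + CN → C:1 N:1
Element totals:
  C: 4
  H: 3
  N: 3
Molecular formula: C4H3N3.
DoU = (2C + 2 + N − H − X) / 2 = (2·4 + 2 + 3 − 3 − 0) / 2 = 5.

5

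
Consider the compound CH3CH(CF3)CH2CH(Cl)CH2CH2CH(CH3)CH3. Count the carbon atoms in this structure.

Element totals:
  C: 10
  H: 18
  Cl: 1
  F: 3

10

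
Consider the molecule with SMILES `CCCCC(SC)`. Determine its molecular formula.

Atom tally by fragment:
  CH3 → C:1 H:3
  CH2 → C:1 H:2
  CH2 → C:1 H:2
  CH2 → C:1 H:2
  CH2SCH3 → C:2 H:5 S:1
Element totals:
  C: 6
  H: 14
  S: 1

C6H14S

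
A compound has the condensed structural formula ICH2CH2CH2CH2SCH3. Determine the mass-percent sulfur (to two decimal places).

13.93%

Atom tally by fragment:
  ICH2 → C:1 H:2 I:1
  CH2 → C:1 H:2
  CH2 → C:1 H:2
  CH2SCH3 → C:2 H:5 S:1
Element totals:
  C: 5
  H: 11
  I: 1
  S: 1
Molecular formula: C5H11IS.
Molar mass = 230.107 g/mol.
Mass from S: 1 × 32.06 = 32.060 g/mol.
%S = 32.060 / 230.107 × 100 = 13.93%.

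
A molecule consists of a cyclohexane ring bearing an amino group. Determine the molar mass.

99.18 g/mol

Atom tally by fragment:
  cyclohexane ring core → C:6 H:12
  (− 1 ring H displaced by substituents)
  + NH2 → N:1 H:2
Element totals:
  C: 6
  H: 13
  N: 1
Molecular formula: C6H13N.
  M = 6(12.011) + 13(1.008) + 14.007
    = 72.066 + 13.104 + 14.007 = 99.177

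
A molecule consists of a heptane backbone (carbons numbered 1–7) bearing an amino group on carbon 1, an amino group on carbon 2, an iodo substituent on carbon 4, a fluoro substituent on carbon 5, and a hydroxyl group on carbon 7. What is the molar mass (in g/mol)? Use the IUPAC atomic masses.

290.12 g/mol

Atom tally by fragment:
  H2NCH2 → C:1 H:4 N:1
  CH(NH2) → C:1 H:3 N:1
  CH2 → C:1 H:2
  CH(I) → C:1 H:1 I:1
  CH(F) → C:1 H:1 F:1
  CH2 → C:1 H:2
  CH2OH → C:1 H:3 O:1
Element totals:
  C: 7
  H: 16
  F: 1
  I: 1
  N: 2
  O: 1
Molecular formula: C7H16FIN2O.
  M = 7(12.011) + 16(1.008) + 18.998 + 126.904 + 2(14.007) + 15.999
    = 84.077 + 16.128 + 18.998 + 126.904 + 28.014 + 15.999 = 290.120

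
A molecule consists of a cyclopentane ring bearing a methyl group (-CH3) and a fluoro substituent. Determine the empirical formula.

Atom tally by fragment:
  cyclopentane ring core → C:5 H:10
  (− 2 ring H displaced by substituents)
  + CH3 → C:1 H:3
  + F → F:1
Element totals:
  C: 6
  H: 11
  F: 1
Molecular formula: C6H11F.
gcd of subscripts (6, 1, 11) = 1, so the empirical formula equals the molecular formula.

C6H11F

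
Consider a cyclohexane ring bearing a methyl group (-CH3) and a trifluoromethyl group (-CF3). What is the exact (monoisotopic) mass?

166.0969

Atom tally by fragment:
  cyclohexane ring core → C:6 H:12
  (− 2 ring H displaced by substituents)
  + CH3 → C:1 H:3
  + CF3 → C:1 F:3
Element totals:
  C: 8
  H: 13
  F: 3
Molecular formula: C8H13F3.
  M = 8(12.0) + 13(1.007825) + 3(18.998403)
    = 96.000000 + 13.101725 + 56.995209 = 166.096934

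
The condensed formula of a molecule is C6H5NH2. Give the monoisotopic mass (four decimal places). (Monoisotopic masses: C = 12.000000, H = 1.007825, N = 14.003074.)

Element totals:
  C: 6
  H: 7
  N: 1
Molecular formula: C6H7N.
  M = 6(12.0) + 7(1.007825) + 14.003074
    = 72.000000 + 7.054775 + 14.003074 = 93.057849

93.0578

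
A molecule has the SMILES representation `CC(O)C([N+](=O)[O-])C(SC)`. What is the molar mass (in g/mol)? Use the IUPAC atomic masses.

Atom tally by fragment:
  CH3 → C:1 H:3
  CH(OH) → C:1 H:2 O:1
  CH(NO2) → C:1 H:1 N:1 O:2
  CH2SCH3 → C:2 H:5 S:1
Element totals:
  C: 5
  H: 11
  N: 1
  O: 3
  S: 1
Molecular formula: C5H11NO3S.
  M = 5(12.011) + 11(1.008) + 14.007 + 3(15.999) + 32.06
    = 60.055 + 11.088 + 14.007 + 47.997 + 32.060 = 165.207

165.21 g/mol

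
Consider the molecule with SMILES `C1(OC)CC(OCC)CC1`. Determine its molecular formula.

Atom tally by fragment:
  cyclopentane ring core → C:5 H:10
  (− 2 ring H displaced by substituents)
  + OCH3 → C:1 H:3 O:1
  + OC2H5 → C:2 H:5 O:1
Element totals:
  C: 8
  H: 16
  O: 2

C8H16O2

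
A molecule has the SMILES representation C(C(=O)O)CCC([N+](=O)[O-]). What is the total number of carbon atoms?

Atom tally by fragment:
  HOOCCH2 → C:2 H:3 O:2
  CH2 → C:1 H:2
  CH2 → C:1 H:2
  CH2NO2 → C:1 H:2 N:1 O:2
Element totals:
  C: 5
  H: 9
  N: 1
  O: 4

5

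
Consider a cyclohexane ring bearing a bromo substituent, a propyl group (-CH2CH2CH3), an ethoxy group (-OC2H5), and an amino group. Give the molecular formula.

C11H22BrNO

Atom tally by fragment:
  cyclohexane ring core → C:6 H:12
  (− 4 ring H displaced by substituents)
  + Br → Br:1
  + CH2CH2CH3 → C:3 H:7
  + OC2H5 → C:2 H:5 O:1
  + NH2 → N:1 H:2
Element totals:
  C: 11
  H: 22
  Br: 1
  N: 1
  O: 1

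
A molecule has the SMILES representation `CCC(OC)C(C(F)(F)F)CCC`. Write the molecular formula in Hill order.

C9H17F3O

Atom tally by fragment:
  CH3 → C:1 H:3
  CH2 → C:1 H:2
  CH(OCH3) → C:2 H:4 O:1
  CH(CF3) → C:2 H:1 F:3
  CH2 → C:1 H:2
  CH2 → C:1 H:2
  CH3 → C:1 H:3
Element totals:
  C: 9
  H: 17
  F: 3
  O: 1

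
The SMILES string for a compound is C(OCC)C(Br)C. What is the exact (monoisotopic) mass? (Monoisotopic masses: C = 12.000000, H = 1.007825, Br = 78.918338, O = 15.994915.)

Atom tally by fragment:
  C2H5OCH2 → C:3 H:7 O:1
  CH(Br) → C:1 H:1 Br:1
  CH3 → C:1 H:3
Element totals:
  C: 5
  H: 11
  Br: 1
  O: 1
Molecular formula: C5H11BrO.
  M = 5(12.0) + 11(1.007825) + 78.918338 + 15.994915
    = 60.000000 + 11.086075 + 78.918338 + 15.994915 = 165.999328

165.9993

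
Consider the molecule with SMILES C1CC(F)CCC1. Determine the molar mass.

Atom tally by fragment:
  cyclohexane ring core → C:6 H:12
  (− 1 ring H displaced by substituents)
  + F → F:1
Element totals:
  C: 6
  H: 11
  F: 1
Molecular formula: C6H11F.
  M = 6(12.011) + 11(1.008) + 18.998
    = 72.066 + 11.088 + 18.998 = 102.152

102.15 g/mol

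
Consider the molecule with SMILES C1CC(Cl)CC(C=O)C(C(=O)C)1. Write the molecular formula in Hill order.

Atom tally by fragment:
  cyclohexane ring core → C:6 H:12
  (− 3 ring H displaced by substituents)
  + Cl → Cl:1
  + CHO → C:1 H:1 O:1
  + COCH3 → C:2 H:3 O:1
Element totals:
  C: 9
  H: 13
  Cl: 1
  O: 2

C9H13ClO2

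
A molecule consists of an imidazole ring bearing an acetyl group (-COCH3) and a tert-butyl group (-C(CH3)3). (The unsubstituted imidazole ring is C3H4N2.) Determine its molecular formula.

C9H14N2O

Atom tally by fragment:
  imidazole ring core → C:3 H:4 N:2
  (− 2 ring H displaced by substituents)
  + COCH3 → C:2 H:3 O:1
  + C(CH3)3 → C:4 H:9
Element totals:
  C: 9
  H: 14
  N: 2
  O: 1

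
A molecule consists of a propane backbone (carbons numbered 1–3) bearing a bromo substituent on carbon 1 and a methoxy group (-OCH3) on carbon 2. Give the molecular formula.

C4H9BrO

Atom tally by fragment:
  BrCH2 → C:1 H:2 Br:1
  CH(OCH3) → C:2 H:4 O:1
  CH3 → C:1 H:3
Element totals:
  C: 4
  H: 9
  Br: 1
  O: 1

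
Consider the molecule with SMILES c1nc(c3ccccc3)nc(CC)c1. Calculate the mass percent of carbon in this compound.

78.23%

Atom tally by fragment:
  pyrimidine ring core → C:4 H:4 N:2
  (− 2 ring H displaced by substituents)
  + C6H5 → C:6 H:5
  + C2H5 → C:2 H:5
Element totals:
  C: 12
  H: 12
  N: 2
Molecular formula: C12H12N2.
Molar mass = 184.242 g/mol.
Mass from C: 12 × 12.011 = 144.132 g/mol.
%C = 144.132 / 184.242 × 100 = 78.23%.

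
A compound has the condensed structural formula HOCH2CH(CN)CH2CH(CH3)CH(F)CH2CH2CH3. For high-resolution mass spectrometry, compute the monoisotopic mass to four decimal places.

Atom tally by fragment:
  HOCH2 → C:1 H:3 O:1
  CH(CN) → C:2 H:1 N:1
  CH2 → C:1 H:2
  CH(CH3) → C:2 H:4
  CH(F) → C:1 H:1 F:1
  CH2 → C:1 H:2
  CH2 → C:1 H:2
  CH3 → C:1 H:3
Element totals:
  C: 10
  H: 18
  F: 1
  N: 1
  O: 1
Molecular formula: C10H18FNO.
  M = 10(12.0) + 18(1.007825) + 18.998403 + 14.003074 + 15.994915
    = 120.000000 + 18.140850 + 18.998403 + 14.003074 + 15.994915 = 187.137242

187.1372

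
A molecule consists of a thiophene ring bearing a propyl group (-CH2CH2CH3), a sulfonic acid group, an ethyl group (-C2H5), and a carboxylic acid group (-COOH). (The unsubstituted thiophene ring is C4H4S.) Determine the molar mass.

Atom tally by fragment:
  thiophene ring core → C:4 H:4 S:1
  (− 4 ring H displaced by substituents)
  + CH2CH2CH3 → C:3 H:7
  + SO3H → S:1 O:3 H:1
  + C2H5 → C:2 H:5
  + COOH → C:1 H:1 O:2
Element totals:
  C: 10
  H: 14
  O: 5
  S: 2
Molecular formula: C10H14O5S2.
  M = 10(12.011) + 14(1.008) + 5(15.999) + 2(32.06)
    = 120.110 + 14.112 + 79.995 + 64.120 = 278.337

278.34 g/mol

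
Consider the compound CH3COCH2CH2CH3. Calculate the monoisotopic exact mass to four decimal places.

86.0732

Element totals:
  C: 5
  H: 10
  O: 1
Molecular formula: C5H10O.
  M = 5(12.0) + 10(1.007825) + 15.994915
    = 60.000000 + 10.078250 + 15.994915 = 86.073165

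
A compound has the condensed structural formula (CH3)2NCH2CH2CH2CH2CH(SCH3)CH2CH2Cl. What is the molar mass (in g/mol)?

Atom tally by fragment:
  (CH3)2NCH2 → C:3 H:8 N:1
  CH2 → C:1 H:2
  CH2 → C:1 H:2
  CH2 → C:1 H:2
  CH(SCH3) → C:2 H:4 S:1
  CH2 → C:1 H:2
  CH2Cl → C:1 H:2 Cl:1
Element totals:
  C: 10
  H: 22
  Cl: 1
  N: 1
  S: 1
Molecular formula: C10H22ClNS.
  M = 10(12.011) + 22(1.008) + 35.45 + 14.007 + 32.06
    = 120.110 + 22.176 + 35.450 + 14.007 + 32.060 = 223.803

223.80 g/mol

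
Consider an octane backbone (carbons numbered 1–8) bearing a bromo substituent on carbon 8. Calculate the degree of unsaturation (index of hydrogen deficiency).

0

Atom tally by fragment:
  CH3 → C:1 H:3
  CH2 → C:1 H:2
  CH2 → C:1 H:2
  CH2 → C:1 H:2
  CH2 → C:1 H:2
  CH2 → C:1 H:2
  CH2 → C:1 H:2
  CH2Br → C:1 H:2 Br:1
Element totals:
  C: 8
  H: 17
  Br: 1
Molecular formula: C8H17Br.
DoU = (2C + 2 + N − H − X) / 2 = (2·8 + 2 + 0 − 17 − 1) / 2 = 0.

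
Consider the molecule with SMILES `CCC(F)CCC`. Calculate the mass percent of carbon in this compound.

Atom tally by fragment:
  CH3 → C:1 H:3
  CH2 → C:1 H:2
  CH(F) → C:1 H:1 F:1
  CH2 → C:1 H:2
  CH2 → C:1 H:2
  CH3 → C:1 H:3
Element totals:
  C: 6
  H: 13
  F: 1
Molecular formula: C6H13F.
Molar mass = 104.168 g/mol.
Mass from C: 6 × 12.011 = 72.066 g/mol.
%C = 72.066 / 104.168 × 100 = 69.18%.

69.18%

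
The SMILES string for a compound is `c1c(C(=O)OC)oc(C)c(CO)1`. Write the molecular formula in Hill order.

Atom tally by fragment:
  furan ring core → C:4 H:4 O:1
  (− 3 ring H displaced by substituents)
  + COOCH3 → C:2 H:3 O:2
  + CH3 → C:1 H:3
  + CH2OH → C:1 H:3 O:1
Element totals:
  C: 8
  H: 10
  O: 4

C8H10O4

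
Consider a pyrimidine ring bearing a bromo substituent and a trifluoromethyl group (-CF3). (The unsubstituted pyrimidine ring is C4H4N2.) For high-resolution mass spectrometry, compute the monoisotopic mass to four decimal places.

Atom tally by fragment:
  pyrimidine ring core → C:4 H:4 N:2
  (− 2 ring H displaced by substituents)
  + Br → Br:1
  + CF3 → C:1 F:3
Element totals:
  C: 5
  H: 2
  Br: 1
  F: 3
  N: 2
Molecular formula: C5H2BrF3N2.
  M = 5(12.0) + 2(1.007825) + 78.918338 + 3(18.998403) + 2(14.003074)
    = 60.000000 + 2.015650 + 78.918338 + 56.995209 + 28.006148 = 225.935345

225.9353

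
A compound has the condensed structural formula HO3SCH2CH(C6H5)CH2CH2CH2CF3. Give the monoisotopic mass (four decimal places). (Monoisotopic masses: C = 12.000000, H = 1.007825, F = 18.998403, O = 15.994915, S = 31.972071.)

296.0694

Element totals:
  C: 12
  H: 15
  F: 3
  O: 3
  S: 1
Molecular formula: C12H15F3O3S.
  M = 12(12.0) + 15(1.007825) + 3(18.998403) + 3(15.994915) + 31.972071
    = 144.000000 + 15.117375 + 56.995209 + 47.984745 + 31.972071 = 296.069400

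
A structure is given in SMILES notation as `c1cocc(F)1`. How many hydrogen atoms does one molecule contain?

Atom tally by fragment:
  furan ring core → C:4 H:4 O:1
  (− 1 ring H displaced by substituents)
  + F → F:1
Element totals:
  C: 4
  H: 3
  F: 1
  O: 1

3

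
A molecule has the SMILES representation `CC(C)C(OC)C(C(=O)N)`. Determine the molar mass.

145.20 g/mol

Atom tally by fragment:
  CH3 → C:1 H:3
  CH(CH3) → C:2 H:4
  CH(OCH3) → C:2 H:4 O:1
  CH2CONH2 → C:2 H:4 O:1 N:1
Element totals:
  C: 7
  H: 15
  N: 1
  O: 2
Molecular formula: C7H15NO2.
  M = 7(12.011) + 15(1.008) + 14.007 + 2(15.999)
    = 84.077 + 15.120 + 14.007 + 31.998 = 145.202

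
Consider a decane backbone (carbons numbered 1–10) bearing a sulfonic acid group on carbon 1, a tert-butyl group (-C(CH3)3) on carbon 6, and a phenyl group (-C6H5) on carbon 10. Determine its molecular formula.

Atom tally by fragment:
  HO3SCH2 → C:1 H:3 S:1 O:3
  CH2 → C:1 H:2
  CH2 → C:1 H:2
  CH2 → C:1 H:2
  CH2 → C:1 H:2
  CH(C(CH3)3) → C:5 H:10
  CH2 → C:1 H:2
  CH2 → C:1 H:2
  CH2 → C:1 H:2
  CH2C6H5 → C:7 H:7
Element totals:
  C: 20
  H: 34
  O: 3
  S: 1

C20H34O3S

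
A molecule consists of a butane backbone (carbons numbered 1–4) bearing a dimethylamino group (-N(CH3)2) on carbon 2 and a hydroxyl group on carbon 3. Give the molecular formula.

Atom tally by fragment:
  CH3 → C:1 H:3
  CH(N(CH3)2) → C:3 H:7 N:1
  CH(OH) → C:1 H:2 O:1
  CH3 → C:1 H:3
Element totals:
  C: 6
  H: 15
  N: 1
  O: 1

C6H15NO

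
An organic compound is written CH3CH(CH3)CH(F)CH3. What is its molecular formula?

Element totals:
  C: 5
  H: 11
  F: 1

C5H11F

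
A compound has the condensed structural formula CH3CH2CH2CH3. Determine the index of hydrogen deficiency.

0

Atom tally by fragment:
  CH3 → C:1 H:3
  CH2 → C:1 H:2
  CH2 → C:1 H:2
  CH3 → C:1 H:3
Element totals:
  C: 4
  H: 10
Molecular formula: C4H10.
DoU = (2C + 2 + N − H − X) / 2 = (2·4 + 2 + 0 − 10 − 0) / 2 = 0.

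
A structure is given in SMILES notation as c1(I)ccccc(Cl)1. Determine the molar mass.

Atom tally by fragment:
  benzene ring core → C:6 H:6
  (− 2 ring H displaced by substituents)
  + I → I:1
  + Cl → Cl:1
Element totals:
  C: 6
  H: 4
  Cl: 1
  I: 1
Molecular formula: C6H4ClI.
  M = 6(12.011) + 4(1.008) + 35.45 + 126.904
    = 72.066 + 4.032 + 35.450 + 126.904 = 238.452

238.45 g/mol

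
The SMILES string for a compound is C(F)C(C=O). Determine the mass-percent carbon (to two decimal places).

47.37%

Atom tally by fragment:
  FCH2 → C:1 H:2 F:1
  CH2CHO → C:2 H:3 O:1
Element totals:
  C: 3
  H: 5
  F: 1
  O: 1
Molecular formula: C3H5FO.
Molar mass = 76.070 g/mol.
Mass from C: 3 × 12.011 = 36.033 g/mol.
%C = 36.033 / 76.070 × 100 = 47.37%.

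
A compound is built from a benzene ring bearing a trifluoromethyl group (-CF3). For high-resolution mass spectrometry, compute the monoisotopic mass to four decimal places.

Atom tally by fragment:
  benzene ring core → C:6 H:6
  (− 1 ring H displaced by substituents)
  + CF3 → C:1 F:3
Element totals:
  C: 7
  H: 5
  F: 3
Molecular formula: C7H5F3.
  M = 7(12.0) + 5(1.007825) + 3(18.998403)
    = 84.000000 + 5.039125 + 56.995209 = 146.034334

146.0343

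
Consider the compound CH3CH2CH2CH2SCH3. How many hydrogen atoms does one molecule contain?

12

Element totals:
  C: 5
  H: 12
  S: 1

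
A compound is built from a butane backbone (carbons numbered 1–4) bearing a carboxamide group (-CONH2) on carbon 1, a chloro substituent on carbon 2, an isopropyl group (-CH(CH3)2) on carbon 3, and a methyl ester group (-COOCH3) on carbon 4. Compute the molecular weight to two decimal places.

235.71 g/mol

Atom tally by fragment:
  H2NOCCH2 → C:2 H:4 O:1 N:1
  CH(Cl) → C:1 H:1 Cl:1
  CH(CH(CH3)2) → C:4 H:8
  CH2COOCH3 → C:3 H:5 O:2
Element totals:
  C: 10
  H: 18
  Cl: 1
  N: 1
  O: 3
Molecular formula: C10H18ClNO3.
  M = 10(12.011) + 18(1.008) + 35.45 + 14.007 + 3(15.999)
    = 120.110 + 18.144 + 35.450 + 14.007 + 47.997 = 235.708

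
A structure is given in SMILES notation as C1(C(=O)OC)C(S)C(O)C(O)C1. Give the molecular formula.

C7H12O4S

Atom tally by fragment:
  cyclopentane ring core → C:5 H:10
  (− 4 ring H displaced by substituents)
  + COOCH3 → C:2 H:3 O:2
  + SH → S:1 H:1
  + OH → O:1 H:1
  + OH → O:1 H:1
Element totals:
  C: 7
  H: 12
  O: 4
  S: 1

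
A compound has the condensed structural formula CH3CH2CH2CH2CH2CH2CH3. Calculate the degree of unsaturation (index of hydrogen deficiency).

Element totals:
  C: 7
  H: 16
Molecular formula: C7H16.
DoU = (2C + 2 + N − H − X) / 2 = (2·7 + 2 + 0 − 16 − 0) / 2 = 0.

0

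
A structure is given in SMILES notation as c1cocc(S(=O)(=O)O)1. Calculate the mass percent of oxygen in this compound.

Atom tally by fragment:
  furan ring core → C:4 H:4 O:1
  (− 1 ring H displaced by substituents)
  + SO3H → S:1 O:3 H:1
Element totals:
  C: 4
  H: 4
  O: 4
  S: 1
Molecular formula: C4H4O4S.
Molar mass = 148.132 g/mol.
Mass from O: 4 × 15.999 = 63.996 g/mol.
%O = 63.996 / 148.132 × 100 = 43.20%.

43.20%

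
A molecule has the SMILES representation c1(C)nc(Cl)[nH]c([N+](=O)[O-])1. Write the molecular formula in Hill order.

Atom tally by fragment:
  imidazole ring core → C:3 H:4 N:2
  (− 3 ring H displaced by substituents)
  + CH3 → C:1 H:3
  + Cl → Cl:1
  + NO2 → N:1 O:2
Element totals:
  C: 4
  H: 4
  Cl: 1
  N: 3
  O: 2

C4H4ClN3O2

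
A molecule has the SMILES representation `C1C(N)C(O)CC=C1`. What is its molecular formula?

Atom tally by fragment:
  cyclohexene ring core → C:6 H:10
  (− 2 ring H displaced by substituents)
  + NH2 → N:1 H:2
  + OH → O:1 H:1
Element totals:
  C: 6
  H: 11
  N: 1
  O: 1

C6H11NO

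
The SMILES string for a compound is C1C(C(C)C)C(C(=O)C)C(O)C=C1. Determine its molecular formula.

C11H18O2

Atom tally by fragment:
  cyclohexene ring core → C:6 H:10
  (− 3 ring H displaced by substituents)
  + CH(CH3)2 → C:3 H:7
  + COCH3 → C:2 H:3 O:1
  + OH → O:1 H:1
Element totals:
  C: 11
  H: 18
  O: 2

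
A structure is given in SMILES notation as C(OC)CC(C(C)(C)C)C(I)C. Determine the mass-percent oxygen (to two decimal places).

5.63%

Atom tally by fragment:
  CH3OCH2 → C:2 H:5 O:1
  CH2 → C:1 H:2
  CH(C(CH3)3) → C:5 H:10
  CH(I) → C:1 H:1 I:1
  CH3 → C:1 H:3
Element totals:
  C: 10
  H: 21
  I: 1
  O: 1
Molecular formula: C10H21IO.
Molar mass = 284.181 g/mol.
Mass from O: 1 × 15.999 = 15.999 g/mol.
%O = 15.999 / 284.181 × 100 = 5.63%.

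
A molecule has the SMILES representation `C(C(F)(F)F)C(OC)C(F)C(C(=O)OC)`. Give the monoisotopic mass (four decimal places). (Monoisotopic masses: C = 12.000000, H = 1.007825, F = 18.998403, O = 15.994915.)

Atom tally by fragment:
  F3CCH2 → C:2 H:2 F:3
  CH(OCH3) → C:2 H:4 O:1
  CH(F) → C:1 H:1 F:1
  CH2COOCH3 → C:3 H:5 O:2
Element totals:
  C: 8
  H: 12
  F: 4
  O: 3
Molecular formula: C8H12F4O3.
  M = 8(12.0) + 12(1.007825) + 4(18.998403) + 3(15.994915)
    = 96.000000 + 12.093900 + 75.993612 + 47.984745 = 232.072257

232.0723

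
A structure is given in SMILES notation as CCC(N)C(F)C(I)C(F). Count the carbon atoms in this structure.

Atom tally by fragment:
  CH3 → C:1 H:3
  CH2 → C:1 H:2
  CH(NH2) → C:1 H:3 N:1
  CH(F) → C:1 H:1 F:1
  CH(I) → C:1 H:1 I:1
  CH2F → C:1 H:2 F:1
Element totals:
  C: 6
  H: 12
  F: 2
  I: 1
  N: 1

6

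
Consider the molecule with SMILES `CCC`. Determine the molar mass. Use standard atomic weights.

44.10 g/mol

Atom tally by fragment:
  CH3 → C:1 H:3
  CH2 → C:1 H:2
  CH3 → C:1 H:3
Element totals:
  C: 3
  H: 8
Molecular formula: C3H8.
  M = 3(12.011) + 8(1.008)
    = 36.033 + 8.064 = 44.097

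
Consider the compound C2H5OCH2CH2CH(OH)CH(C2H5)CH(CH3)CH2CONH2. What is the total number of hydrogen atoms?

Element totals:
  C: 12
  H: 25
  N: 1
  O: 3

25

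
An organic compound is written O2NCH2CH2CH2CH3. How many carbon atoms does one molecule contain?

Element totals:
  C: 4
  H: 9
  N: 1
  O: 2

4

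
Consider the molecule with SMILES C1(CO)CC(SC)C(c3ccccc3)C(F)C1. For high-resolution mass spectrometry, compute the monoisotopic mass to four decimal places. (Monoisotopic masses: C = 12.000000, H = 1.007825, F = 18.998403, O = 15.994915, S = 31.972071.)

254.1141

Atom tally by fragment:
  cyclohexane ring core → C:6 H:12
  (− 4 ring H displaced by substituents)
  + CH2OH → C:1 H:3 O:1
  + SCH3 → C:1 H:3 S:1
  + C6H5 → C:6 H:5
  + F → F:1
Element totals:
  C: 14
  H: 19
  F: 1
  O: 1
  S: 1
Molecular formula: C14H19FOS.
  M = 14(12.0) + 19(1.007825) + 18.998403 + 15.994915 + 31.972071
    = 168.000000 + 19.148675 + 18.998403 + 15.994915 + 31.972071 = 254.114064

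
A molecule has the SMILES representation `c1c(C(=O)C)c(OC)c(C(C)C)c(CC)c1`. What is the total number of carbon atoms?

Atom tally by fragment:
  benzene ring core → C:6 H:6
  (− 4 ring H displaced by substituents)
  + COCH3 → C:2 H:3 O:1
  + OCH3 → C:1 H:3 O:1
  + CH(CH3)2 → C:3 H:7
  + C2H5 → C:2 H:5
Element totals:
  C: 14
  H: 20
  O: 2

14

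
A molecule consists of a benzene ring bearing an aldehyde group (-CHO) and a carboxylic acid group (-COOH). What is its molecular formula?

C8H6O3

Atom tally by fragment:
  benzene ring core → C:6 H:6
  (− 2 ring H displaced by substituents)
  + CHO → C:1 H:1 O:1
  + COOH → C:1 H:1 O:2
Element totals:
  C: 8
  H: 6
  O: 3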